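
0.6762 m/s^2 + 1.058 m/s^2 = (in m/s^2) 1.734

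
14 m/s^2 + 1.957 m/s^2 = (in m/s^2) 15.96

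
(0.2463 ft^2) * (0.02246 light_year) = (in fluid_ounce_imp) 1.711e+17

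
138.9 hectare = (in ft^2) 1.495e+07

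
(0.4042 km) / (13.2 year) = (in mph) 2.172e-06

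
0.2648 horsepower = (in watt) 197.5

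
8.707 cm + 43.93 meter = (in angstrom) 4.402e+11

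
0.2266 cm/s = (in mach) 6.655e-06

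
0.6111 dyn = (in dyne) 0.6111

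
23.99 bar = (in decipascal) 2.399e+07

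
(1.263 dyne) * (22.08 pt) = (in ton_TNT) 2.351e-17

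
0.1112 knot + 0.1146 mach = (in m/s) 39.08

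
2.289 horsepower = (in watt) 1707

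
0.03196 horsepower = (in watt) 23.83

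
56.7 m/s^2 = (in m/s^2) 56.7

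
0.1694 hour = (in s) 609.8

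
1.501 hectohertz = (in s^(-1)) 150.1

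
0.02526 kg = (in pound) 0.05569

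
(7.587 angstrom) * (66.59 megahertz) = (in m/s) 0.05052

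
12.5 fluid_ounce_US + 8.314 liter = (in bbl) 0.05462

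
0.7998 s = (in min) 0.01333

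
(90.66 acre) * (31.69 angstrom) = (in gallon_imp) 0.2558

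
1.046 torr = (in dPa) 1395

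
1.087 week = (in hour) 182.6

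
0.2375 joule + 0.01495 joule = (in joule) 0.2525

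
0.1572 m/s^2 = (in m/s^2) 0.1572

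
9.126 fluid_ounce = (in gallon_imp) 0.05937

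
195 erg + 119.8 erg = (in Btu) 2.984e-08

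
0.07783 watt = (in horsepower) 0.0001044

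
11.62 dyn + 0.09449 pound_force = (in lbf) 0.09452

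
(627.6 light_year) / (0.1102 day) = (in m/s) 6.236e+14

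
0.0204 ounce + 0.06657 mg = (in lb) 0.001275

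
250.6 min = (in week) 0.02486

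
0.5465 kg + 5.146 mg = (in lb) 1.205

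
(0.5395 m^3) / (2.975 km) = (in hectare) 1.813e-08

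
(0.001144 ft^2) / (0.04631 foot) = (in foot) 0.0247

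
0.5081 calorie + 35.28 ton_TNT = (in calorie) 3.528e+10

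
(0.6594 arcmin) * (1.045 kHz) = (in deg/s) 11.48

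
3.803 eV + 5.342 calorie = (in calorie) 5.342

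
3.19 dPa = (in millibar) 0.00319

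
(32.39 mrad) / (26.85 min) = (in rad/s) 2.011e-05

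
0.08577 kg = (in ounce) 3.025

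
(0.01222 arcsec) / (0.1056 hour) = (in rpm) 1.488e-09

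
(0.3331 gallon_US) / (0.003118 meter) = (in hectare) 4.044e-05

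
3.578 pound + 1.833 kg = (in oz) 121.9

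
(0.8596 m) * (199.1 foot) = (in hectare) 0.005217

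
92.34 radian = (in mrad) 9.234e+04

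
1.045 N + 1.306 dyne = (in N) 1.045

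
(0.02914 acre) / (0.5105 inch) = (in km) 9.094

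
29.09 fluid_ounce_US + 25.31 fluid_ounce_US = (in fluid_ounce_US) 54.4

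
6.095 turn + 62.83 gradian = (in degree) 2251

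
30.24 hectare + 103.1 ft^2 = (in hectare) 30.24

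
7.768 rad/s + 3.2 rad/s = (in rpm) 104.7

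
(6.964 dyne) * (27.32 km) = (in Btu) 0.001803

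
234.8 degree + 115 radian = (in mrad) 1.191e+05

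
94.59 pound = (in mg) 4.291e+07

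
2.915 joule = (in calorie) 0.6967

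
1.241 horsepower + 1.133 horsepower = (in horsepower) 2.374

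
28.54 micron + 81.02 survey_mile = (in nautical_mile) 70.4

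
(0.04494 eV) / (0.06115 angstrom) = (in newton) 1.177e-09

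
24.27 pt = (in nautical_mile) 4.623e-06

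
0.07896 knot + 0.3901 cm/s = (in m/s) 0.04452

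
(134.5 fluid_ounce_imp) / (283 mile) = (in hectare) 8.391e-13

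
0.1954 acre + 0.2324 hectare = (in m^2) 3115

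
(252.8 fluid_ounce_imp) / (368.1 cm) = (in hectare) 1.951e-07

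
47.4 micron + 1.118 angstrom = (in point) 0.1344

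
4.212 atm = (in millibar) 4268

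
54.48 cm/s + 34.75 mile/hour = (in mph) 35.97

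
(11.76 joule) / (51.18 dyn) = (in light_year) 2.429e-12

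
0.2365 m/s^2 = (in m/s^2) 0.2365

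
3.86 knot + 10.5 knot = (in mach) 0.0217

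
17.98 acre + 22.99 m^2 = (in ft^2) 7.835e+05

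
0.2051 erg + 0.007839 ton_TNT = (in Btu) 3.109e+04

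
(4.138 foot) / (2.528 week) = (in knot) 1.604e-06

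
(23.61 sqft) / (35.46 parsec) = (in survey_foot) 6.577e-18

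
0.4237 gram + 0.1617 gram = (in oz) 0.02065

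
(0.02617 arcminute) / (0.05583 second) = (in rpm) 0.001302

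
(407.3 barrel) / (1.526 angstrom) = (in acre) 1.049e+08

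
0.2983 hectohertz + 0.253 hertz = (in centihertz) 3008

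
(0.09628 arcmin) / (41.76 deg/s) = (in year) 1.218e-12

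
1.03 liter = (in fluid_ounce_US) 34.83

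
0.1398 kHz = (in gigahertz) 1.398e-07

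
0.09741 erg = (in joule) 9.741e-09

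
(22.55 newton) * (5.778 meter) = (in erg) 1.303e+09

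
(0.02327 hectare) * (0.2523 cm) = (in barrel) 3.693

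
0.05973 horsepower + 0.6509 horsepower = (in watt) 529.9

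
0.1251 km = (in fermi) 1.251e+17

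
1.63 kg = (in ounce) 57.5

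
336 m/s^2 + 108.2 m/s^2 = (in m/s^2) 444.2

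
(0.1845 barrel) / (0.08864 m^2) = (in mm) 330.9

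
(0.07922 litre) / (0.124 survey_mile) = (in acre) 9.809e-11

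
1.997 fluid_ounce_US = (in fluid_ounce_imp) 2.079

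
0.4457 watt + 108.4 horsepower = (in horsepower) 108.4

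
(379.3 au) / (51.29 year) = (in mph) 7.847e+04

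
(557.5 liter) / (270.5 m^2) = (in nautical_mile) 1.113e-06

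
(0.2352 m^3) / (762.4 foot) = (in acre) 2.501e-07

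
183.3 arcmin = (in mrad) 53.32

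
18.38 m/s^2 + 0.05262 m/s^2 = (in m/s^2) 18.43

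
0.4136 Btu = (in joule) 436.4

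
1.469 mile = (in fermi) 2.364e+18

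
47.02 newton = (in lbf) 10.57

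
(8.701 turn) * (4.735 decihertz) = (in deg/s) 1483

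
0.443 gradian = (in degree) 0.3987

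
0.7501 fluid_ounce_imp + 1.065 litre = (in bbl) 0.006833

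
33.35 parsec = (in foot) 3.376e+18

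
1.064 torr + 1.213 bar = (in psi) 17.61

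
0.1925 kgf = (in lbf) 0.4244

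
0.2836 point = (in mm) 0.1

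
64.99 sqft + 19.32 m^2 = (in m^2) 25.36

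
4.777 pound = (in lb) 4.777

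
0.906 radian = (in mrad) 906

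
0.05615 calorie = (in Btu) 0.0002227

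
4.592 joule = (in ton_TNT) 1.098e-09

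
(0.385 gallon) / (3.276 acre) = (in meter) 1.099e-07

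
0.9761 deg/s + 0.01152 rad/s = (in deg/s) 1.636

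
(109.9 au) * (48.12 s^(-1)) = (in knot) 1.538e+15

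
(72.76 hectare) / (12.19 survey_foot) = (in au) 1.309e-06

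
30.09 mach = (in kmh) 3.688e+04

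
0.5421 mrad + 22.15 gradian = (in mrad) 348.5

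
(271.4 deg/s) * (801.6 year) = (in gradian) 7.623e+12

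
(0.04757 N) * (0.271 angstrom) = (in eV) 8.046e+06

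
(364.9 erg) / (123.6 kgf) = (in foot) 9.877e-08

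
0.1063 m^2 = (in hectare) 1.063e-05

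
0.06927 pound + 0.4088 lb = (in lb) 0.4781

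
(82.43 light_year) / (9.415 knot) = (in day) 1.864e+12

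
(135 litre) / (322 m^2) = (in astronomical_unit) 2.803e-15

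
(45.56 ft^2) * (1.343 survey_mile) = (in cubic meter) 9148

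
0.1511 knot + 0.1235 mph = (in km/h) 0.4786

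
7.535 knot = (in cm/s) 387.6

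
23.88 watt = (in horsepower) 0.03202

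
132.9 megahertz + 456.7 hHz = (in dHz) 1.329e+09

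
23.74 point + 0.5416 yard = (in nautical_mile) 0.0002719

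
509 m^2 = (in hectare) 0.0509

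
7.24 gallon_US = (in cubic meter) 0.02741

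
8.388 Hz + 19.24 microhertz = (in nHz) 8.388e+09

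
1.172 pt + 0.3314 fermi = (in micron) 413.5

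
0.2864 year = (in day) 104.5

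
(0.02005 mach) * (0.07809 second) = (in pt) 1511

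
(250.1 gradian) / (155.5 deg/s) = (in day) 1.675e-05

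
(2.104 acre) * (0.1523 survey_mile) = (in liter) 2.087e+09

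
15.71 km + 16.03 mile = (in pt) 1.177e+08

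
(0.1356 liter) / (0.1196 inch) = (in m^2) 0.04464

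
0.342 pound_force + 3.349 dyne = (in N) 1.521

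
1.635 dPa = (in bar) 1.635e-06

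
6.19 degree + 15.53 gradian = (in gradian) 22.41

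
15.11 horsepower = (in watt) 1.127e+04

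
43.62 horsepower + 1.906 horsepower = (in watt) 3.395e+04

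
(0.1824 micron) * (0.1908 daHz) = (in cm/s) 3.48e-05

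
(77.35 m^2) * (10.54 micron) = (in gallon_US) 0.2154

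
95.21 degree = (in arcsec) 3.428e+05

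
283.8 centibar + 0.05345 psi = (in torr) 2131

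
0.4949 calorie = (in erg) 2.071e+07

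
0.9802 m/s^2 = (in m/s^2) 0.9802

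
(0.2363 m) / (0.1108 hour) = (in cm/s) 0.05924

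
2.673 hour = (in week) 0.01591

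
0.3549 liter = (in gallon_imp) 0.07807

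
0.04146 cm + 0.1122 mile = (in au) 1.207e-09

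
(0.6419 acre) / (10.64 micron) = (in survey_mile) 1.517e+05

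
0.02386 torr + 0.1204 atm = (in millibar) 122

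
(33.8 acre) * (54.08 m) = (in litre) 7.397e+09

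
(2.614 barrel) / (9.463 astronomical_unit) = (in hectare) 2.936e-17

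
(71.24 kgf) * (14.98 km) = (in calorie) 2.501e+06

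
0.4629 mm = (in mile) 2.876e-07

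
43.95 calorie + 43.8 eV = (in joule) 183.9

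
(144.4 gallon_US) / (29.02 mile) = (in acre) 2.892e-09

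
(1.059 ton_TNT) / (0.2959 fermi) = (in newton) 1.497e+25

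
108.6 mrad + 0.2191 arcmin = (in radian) 0.1087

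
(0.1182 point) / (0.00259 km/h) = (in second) 0.05796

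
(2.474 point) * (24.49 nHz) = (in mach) 6.277e-14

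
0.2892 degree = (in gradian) 0.3213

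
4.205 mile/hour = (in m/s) 1.88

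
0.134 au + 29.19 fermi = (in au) 0.134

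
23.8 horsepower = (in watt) 1.775e+04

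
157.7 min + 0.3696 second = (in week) 0.01565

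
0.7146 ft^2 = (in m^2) 0.06639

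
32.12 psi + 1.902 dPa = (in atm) 2.186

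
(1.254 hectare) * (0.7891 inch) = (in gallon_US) 6.64e+04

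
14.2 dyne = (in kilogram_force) 1.448e-05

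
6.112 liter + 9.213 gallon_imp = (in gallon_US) 12.68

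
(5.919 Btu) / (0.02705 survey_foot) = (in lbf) 1.703e+05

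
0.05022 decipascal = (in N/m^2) 0.005022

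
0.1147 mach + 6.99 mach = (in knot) 4702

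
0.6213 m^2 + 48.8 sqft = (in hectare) 0.0005155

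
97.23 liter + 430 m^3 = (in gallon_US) 1.136e+05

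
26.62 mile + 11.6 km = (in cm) 5.444e+06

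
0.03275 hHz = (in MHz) 3.275e-06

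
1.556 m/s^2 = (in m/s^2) 1.556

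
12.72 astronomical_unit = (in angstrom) 1.903e+22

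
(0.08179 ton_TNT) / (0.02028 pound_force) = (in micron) 3.793e+15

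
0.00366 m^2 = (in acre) 9.044e-07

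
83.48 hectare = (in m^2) 8.348e+05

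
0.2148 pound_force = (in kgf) 0.09743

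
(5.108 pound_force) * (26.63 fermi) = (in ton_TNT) 1.446e-22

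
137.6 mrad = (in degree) 7.884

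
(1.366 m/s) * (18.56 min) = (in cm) 1.521e+05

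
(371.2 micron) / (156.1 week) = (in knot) 7.643e-12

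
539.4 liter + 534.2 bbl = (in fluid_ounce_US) 2.89e+06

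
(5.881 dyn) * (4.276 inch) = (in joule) 6.387e-06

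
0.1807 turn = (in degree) 65.05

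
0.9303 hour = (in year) 0.0001062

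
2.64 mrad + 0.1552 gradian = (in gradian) 0.3233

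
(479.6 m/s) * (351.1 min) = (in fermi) 1.01e+22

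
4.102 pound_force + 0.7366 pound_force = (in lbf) 4.839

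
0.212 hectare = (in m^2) 2120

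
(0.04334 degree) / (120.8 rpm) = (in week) 9.887e-11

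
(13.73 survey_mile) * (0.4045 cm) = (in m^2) 89.38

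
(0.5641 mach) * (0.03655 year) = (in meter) 2.214e+08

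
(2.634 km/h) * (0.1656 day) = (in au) 6.998e-08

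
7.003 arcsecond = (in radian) 3.395e-05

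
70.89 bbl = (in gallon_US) 2977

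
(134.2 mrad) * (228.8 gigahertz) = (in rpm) 2.932e+11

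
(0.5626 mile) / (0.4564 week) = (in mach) 9.633e-06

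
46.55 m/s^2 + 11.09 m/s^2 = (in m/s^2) 57.64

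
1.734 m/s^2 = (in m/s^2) 1.734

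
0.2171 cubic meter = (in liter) 217.1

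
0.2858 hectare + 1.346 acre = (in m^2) 8305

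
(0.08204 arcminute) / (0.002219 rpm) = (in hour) 2.853e-05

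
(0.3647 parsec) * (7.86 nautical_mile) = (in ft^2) 1.763e+21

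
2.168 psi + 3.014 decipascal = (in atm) 0.1475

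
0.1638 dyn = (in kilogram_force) 1.67e-07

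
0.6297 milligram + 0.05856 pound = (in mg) 2.656e+04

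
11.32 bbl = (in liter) 1800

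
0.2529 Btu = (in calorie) 63.77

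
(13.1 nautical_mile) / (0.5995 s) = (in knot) 7.867e+04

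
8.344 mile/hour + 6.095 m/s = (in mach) 0.02885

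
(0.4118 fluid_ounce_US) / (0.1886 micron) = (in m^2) 64.57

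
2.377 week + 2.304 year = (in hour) 2.058e+04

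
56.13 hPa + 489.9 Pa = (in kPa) 6.103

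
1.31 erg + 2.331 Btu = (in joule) 2459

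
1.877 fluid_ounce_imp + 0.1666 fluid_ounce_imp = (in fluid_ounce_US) 1.963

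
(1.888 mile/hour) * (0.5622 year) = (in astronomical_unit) 0.0001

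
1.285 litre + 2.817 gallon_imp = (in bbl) 0.08863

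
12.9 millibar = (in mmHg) 9.676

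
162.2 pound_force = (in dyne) 7.215e+07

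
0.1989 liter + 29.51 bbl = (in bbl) 29.51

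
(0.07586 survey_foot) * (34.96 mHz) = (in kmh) 0.00291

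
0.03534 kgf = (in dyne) 3.466e+04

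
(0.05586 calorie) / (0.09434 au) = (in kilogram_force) 1.689e-12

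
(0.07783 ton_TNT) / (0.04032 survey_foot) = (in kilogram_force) 2.702e+09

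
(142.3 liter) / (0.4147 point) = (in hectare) 0.09727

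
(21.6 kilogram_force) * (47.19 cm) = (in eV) 6.239e+20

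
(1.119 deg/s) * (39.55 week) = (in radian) 4.672e+05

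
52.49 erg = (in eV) 3.276e+13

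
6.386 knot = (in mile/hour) 7.349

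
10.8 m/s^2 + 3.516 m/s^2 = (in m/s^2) 14.32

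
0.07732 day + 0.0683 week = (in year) 0.001522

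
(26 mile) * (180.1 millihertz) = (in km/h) 2.713e+04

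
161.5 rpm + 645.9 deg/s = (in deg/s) 1615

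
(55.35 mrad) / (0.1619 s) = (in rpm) 3.265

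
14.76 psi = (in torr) 763.3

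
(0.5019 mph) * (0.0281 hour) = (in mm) 2.27e+04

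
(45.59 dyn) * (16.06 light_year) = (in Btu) 6.565e+10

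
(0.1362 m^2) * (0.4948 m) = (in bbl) 0.4239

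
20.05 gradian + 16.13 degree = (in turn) 0.09493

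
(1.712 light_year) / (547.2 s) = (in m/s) 2.96e+13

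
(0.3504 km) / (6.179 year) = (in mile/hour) 4.022e-06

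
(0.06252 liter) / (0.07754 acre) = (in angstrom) 1992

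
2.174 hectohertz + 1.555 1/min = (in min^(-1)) 1.305e+04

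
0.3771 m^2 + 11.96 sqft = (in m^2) 1.488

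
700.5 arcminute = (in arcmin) 700.5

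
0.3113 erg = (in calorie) 7.44e-09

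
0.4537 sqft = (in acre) 1.042e-05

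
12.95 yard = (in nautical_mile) 0.006394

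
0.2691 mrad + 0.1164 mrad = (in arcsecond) 79.52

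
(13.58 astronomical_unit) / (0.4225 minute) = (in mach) 2.354e+08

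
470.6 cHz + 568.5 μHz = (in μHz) 4.707e+06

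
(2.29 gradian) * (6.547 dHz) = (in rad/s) 0.02355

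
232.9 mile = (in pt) 1.062e+09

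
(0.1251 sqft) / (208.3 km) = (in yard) 6.102e-08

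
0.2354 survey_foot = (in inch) 2.825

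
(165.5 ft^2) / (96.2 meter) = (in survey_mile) 9.931e-05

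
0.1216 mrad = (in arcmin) 0.418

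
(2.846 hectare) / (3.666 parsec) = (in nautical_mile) 1.358e-16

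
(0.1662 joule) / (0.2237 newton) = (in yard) 0.8125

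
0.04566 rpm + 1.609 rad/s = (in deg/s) 92.46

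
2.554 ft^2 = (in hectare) 2.373e-05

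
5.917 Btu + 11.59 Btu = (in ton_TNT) 4.415e-06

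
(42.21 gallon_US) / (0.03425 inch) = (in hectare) 0.01837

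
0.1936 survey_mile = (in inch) 1.227e+04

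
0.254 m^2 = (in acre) 6.276e-05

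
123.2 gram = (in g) 123.2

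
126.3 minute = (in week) 0.01253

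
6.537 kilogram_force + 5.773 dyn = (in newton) 64.11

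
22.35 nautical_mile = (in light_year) 4.375e-12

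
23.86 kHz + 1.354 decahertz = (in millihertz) 2.387e+07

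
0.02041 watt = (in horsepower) 2.737e-05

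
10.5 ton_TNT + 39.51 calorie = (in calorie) 1.05e+10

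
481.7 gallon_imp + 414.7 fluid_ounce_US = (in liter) 2202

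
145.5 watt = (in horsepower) 0.1951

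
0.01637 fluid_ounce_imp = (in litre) 0.0004651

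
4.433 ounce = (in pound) 0.2771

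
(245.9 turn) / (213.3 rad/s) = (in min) 0.1207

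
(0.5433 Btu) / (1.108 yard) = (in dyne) 5.658e+07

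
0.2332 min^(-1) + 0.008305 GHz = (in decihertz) 8.305e+07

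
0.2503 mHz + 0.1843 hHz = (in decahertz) 1.843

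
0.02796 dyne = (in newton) 2.796e-07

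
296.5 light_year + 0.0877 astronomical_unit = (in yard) 3.068e+18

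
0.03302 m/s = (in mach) 9.698e-05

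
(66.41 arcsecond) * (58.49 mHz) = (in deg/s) 0.001079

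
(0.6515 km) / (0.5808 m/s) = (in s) 1122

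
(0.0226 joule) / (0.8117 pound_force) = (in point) 17.74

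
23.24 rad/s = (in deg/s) 1332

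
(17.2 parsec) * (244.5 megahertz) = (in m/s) 1.298e+26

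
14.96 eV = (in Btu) 2.272e-21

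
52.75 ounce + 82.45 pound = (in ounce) 1372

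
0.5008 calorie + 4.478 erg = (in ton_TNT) 5.008e-10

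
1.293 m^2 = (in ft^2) 13.92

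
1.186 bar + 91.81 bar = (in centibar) 9300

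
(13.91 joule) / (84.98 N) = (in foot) 0.537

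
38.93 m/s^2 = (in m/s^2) 38.93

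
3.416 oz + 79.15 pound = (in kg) 36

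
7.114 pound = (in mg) 3.227e+06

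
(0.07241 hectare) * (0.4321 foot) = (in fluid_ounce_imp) 3.356e+06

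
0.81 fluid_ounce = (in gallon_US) 0.006328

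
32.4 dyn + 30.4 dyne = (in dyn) 62.8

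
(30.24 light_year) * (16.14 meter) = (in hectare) 4.618e+14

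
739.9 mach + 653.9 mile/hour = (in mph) 5.642e+05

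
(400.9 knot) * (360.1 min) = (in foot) 1.462e+07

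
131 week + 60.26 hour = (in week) 131.4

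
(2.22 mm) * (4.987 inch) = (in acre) 6.949e-08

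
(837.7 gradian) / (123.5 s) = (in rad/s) 0.1065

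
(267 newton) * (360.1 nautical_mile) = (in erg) 1.781e+15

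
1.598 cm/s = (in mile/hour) 0.03575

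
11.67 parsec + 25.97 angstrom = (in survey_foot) 1.181e+18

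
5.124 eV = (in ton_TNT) 1.962e-28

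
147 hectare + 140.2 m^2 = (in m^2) 1.47e+06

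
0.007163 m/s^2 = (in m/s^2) 0.007163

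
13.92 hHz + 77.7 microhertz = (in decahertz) 139.2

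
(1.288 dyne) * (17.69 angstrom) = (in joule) 2.278e-14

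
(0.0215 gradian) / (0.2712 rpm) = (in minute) 0.0001982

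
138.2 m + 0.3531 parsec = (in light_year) 1.152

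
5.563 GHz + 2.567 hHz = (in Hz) 5.563e+09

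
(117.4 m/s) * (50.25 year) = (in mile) 1.156e+08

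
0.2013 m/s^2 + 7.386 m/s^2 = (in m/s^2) 7.587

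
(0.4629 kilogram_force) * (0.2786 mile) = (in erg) 2.035e+10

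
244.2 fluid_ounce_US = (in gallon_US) 1.908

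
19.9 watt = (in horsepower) 0.02669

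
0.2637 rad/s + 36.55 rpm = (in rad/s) 4.091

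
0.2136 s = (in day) 2.472e-06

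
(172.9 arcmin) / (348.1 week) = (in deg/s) 1.369e-08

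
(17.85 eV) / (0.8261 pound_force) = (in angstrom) 7.783e-09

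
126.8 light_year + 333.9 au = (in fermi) 1.2e+33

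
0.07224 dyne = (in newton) 7.224e-07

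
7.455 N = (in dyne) 7.455e+05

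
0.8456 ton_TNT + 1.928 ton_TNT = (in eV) 7.243e+28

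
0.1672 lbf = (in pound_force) 0.1672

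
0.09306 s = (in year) 2.951e-09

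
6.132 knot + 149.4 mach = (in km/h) 1.831e+05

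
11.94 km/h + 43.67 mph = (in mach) 0.06707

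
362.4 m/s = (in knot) 704.4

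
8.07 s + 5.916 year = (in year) 5.916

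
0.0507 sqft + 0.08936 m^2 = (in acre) 2.325e-05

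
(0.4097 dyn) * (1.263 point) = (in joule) 1.825e-09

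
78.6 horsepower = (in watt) 5.861e+04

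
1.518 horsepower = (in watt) 1132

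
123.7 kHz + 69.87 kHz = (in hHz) 1936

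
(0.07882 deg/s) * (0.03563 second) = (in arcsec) 10.11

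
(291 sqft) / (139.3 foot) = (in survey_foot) 2.089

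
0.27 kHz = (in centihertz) 2.7e+04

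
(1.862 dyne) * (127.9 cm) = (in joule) 2.381e-05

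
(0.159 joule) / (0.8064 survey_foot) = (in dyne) 6.469e+04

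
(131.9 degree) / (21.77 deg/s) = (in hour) 0.001683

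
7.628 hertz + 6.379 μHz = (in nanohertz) 7.628e+09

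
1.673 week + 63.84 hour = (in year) 0.03937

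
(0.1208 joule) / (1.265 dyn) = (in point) 2.707e+07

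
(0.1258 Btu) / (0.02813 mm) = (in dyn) 4.718e+11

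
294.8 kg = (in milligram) 2.948e+08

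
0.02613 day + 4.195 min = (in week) 0.004149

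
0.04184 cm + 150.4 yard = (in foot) 451.2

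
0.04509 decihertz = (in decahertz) 0.0004509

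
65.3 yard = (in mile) 0.0371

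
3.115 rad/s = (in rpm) 29.75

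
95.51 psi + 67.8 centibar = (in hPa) 7263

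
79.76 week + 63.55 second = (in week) 79.76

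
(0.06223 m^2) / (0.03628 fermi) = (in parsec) 0.05559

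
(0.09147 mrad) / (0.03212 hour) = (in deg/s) 4.532e-05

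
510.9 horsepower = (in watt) 3.81e+05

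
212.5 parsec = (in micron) 6.557e+24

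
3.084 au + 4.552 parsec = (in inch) 5.53e+18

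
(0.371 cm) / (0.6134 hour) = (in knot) 3.266e-06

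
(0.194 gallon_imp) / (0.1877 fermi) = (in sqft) 5.058e+13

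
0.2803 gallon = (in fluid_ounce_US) 35.88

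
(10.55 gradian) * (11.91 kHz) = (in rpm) 1.885e+04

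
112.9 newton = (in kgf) 11.51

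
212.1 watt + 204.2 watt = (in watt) 416.3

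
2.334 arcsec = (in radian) 1.132e-05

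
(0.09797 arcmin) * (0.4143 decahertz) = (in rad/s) 0.0001181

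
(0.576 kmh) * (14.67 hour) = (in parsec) 2.738e-13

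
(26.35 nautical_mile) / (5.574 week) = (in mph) 0.03238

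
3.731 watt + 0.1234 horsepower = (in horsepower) 0.1284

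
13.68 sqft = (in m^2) 1.271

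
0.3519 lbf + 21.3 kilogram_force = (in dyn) 2.104e+07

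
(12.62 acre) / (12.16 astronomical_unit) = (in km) 2.807e-11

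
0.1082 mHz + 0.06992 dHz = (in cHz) 0.71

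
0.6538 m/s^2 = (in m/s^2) 0.6538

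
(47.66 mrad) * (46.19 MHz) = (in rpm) 2.102e+07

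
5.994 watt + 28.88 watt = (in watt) 34.87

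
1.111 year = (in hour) 9732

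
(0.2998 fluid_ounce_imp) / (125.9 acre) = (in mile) 1.039e-14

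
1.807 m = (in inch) 71.14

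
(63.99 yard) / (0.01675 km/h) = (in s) 1.258e+04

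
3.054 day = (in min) 4398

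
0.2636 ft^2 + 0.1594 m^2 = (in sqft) 1.979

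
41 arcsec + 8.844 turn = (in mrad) 5.557e+04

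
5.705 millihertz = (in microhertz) 5705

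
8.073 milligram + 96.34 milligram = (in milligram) 104.4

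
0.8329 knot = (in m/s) 0.4285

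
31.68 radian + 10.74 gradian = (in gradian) 2028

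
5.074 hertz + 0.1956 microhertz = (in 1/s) 5.074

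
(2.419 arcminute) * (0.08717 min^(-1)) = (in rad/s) 1.022e-06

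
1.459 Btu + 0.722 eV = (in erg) 1.539e+10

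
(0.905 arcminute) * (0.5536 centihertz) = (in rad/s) 1.457e-06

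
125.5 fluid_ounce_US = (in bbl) 0.02334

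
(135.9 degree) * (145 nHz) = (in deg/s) 1.971e-05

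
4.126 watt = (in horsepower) 0.005533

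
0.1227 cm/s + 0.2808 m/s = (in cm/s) 28.2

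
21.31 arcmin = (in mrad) 6.199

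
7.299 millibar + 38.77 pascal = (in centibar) 0.7687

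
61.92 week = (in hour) 1.04e+04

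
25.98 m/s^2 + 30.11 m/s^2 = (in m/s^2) 56.09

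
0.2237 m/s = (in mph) 0.5004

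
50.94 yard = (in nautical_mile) 0.02515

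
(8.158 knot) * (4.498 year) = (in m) 5.953e+08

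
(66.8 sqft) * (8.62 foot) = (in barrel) 102.6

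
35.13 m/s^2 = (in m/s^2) 35.13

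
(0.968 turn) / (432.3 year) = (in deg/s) 2.556e-08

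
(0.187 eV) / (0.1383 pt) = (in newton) 6.141e-16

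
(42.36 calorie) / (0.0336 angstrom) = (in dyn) 5.275e+18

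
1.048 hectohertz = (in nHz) 1.048e+11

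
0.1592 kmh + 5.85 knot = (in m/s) 3.054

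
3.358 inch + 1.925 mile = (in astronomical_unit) 2.071e-08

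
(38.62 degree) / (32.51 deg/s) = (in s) 1.188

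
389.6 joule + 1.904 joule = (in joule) 391.5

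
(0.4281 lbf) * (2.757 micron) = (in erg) 52.5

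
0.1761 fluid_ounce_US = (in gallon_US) 0.001376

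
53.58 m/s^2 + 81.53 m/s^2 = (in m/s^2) 135.1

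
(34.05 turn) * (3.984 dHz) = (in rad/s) 85.23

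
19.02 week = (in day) 133.1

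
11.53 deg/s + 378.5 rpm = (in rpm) 380.4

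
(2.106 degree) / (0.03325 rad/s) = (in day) 1.279e-05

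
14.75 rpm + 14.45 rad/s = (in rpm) 152.7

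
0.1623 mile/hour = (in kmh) 0.2612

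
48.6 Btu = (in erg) 5.128e+11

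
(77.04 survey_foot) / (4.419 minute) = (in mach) 0.0002601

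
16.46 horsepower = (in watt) 1.227e+04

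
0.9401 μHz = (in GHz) 9.401e-16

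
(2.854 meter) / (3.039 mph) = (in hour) 0.0005835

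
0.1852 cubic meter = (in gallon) 48.92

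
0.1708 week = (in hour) 28.69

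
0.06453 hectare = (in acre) 0.1595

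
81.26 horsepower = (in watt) 6.06e+04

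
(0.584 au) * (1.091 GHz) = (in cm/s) 9.532e+21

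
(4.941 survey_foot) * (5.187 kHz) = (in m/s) 7812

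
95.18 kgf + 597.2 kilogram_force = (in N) 6790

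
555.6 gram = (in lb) 1.225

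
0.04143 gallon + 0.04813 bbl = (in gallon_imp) 1.718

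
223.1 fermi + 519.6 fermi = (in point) 2.105e-09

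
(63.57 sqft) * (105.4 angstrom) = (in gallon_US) 1.644e-05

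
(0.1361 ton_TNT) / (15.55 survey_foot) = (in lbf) 2.701e+07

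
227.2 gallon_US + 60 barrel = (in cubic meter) 10.4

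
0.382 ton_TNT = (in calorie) 3.82e+08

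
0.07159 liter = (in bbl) 0.0004503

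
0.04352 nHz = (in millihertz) 4.352e-08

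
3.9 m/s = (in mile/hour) 8.724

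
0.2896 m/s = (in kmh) 1.043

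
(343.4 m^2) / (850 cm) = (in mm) 4.04e+04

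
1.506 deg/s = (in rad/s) 0.02628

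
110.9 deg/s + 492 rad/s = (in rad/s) 493.9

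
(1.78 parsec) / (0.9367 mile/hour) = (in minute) 2.186e+15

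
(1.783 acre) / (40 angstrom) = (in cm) 1.804e+14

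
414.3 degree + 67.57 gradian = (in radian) 8.292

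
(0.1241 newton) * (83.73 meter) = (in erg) 1.039e+08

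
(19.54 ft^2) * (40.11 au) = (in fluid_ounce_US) 3.683e+17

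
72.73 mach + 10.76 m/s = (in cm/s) 2.478e+06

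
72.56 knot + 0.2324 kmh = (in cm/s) 3739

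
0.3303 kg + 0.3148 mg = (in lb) 0.7282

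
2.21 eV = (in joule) 3.541e-19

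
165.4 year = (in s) 5.216e+09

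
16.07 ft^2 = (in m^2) 1.493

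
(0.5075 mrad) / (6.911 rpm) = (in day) 8.116e-09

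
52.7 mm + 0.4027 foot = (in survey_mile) 0.000109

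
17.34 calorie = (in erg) 7.255e+08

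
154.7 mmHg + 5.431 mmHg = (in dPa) 2.135e+05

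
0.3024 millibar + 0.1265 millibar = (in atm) 0.0004233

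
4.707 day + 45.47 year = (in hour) 3.984e+05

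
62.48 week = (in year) 1.198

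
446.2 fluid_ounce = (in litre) 13.2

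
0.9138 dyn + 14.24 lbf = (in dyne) 6.334e+06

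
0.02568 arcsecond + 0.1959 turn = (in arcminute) 4231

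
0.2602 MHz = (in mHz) 2.602e+08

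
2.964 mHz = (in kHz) 2.964e-06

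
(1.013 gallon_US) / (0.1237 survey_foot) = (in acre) 2.513e-05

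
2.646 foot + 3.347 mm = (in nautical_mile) 0.0004373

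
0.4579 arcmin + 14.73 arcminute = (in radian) 0.004418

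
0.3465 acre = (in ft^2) 1.509e+04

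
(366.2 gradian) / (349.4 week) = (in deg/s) 1.56e-06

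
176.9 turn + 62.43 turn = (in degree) 8.616e+04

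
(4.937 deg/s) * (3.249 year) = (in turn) 1.405e+06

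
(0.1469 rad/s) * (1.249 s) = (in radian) 0.1835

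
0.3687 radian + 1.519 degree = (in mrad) 395.2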